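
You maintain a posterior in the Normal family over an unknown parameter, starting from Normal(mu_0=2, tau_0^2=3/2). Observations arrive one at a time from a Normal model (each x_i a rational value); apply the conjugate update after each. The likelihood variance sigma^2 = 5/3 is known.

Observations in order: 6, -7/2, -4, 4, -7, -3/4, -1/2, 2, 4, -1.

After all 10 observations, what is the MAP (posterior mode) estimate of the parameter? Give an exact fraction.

53/400

obs 1: x=6 → posterior Normal(74/19, 15/19)
obs 2: x=-7/2 → posterior Normal(85/56, 15/28)
obs 3: x=-4 → posterior Normal(13/74, 15/37)
obs 4: x=4 → posterior Normal(85/92, 15/46)
obs 5: x=-7 → posterior Normal(-41/110, 3/11)
obs 6: x=-3/4 → posterior Normal(-109/256, 15/64)
obs 7: x=-1/2 → posterior Normal(-127/292, 15/73)
obs 8: x=2 → posterior Normal(-55/328, 15/82)
obs 9: x=4 → posterior Normal(89/364, 15/91)
obs 10: x=-1 → posterior Normal(53/400, 3/20)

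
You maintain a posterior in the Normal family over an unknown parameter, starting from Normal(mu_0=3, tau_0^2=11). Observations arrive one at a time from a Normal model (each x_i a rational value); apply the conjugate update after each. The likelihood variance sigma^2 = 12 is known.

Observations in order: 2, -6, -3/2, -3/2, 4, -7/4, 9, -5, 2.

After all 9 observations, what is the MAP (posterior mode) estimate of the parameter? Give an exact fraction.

199/444

obs 1: x=2 → posterior Normal(58/23, 132/23)
obs 2: x=-6 → posterior Normal(-4/17, 66/17)
obs 3: x=-3/2 → posterior Normal(-49/90, 44/15)
obs 4: x=-3/2 → posterior Normal(-41/56, 33/14)
obs 5: x=4 → posterior Normal(3/67, 132/67)
obs 6: x=-7/4 → posterior Normal(-5/24, 22/13)
obs 7: x=9 → posterior Normal(331/356, 132/89)
obs 8: x=-5 → posterior Normal(111/400, 33/25)
obs 9: x=2 → posterior Normal(199/444, 44/37)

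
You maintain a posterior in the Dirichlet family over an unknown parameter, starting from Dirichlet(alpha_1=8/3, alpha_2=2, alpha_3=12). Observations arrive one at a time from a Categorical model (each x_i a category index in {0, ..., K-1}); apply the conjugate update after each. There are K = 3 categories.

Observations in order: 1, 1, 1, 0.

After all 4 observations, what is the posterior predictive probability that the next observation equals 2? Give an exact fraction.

18/31

obs 1: x=1 → posterior Dirichlet(8/3, 3, 12)
obs 2: x=1 → posterior Dirichlet(8/3, 4, 12)
obs 3: x=1 → posterior Dirichlet(8/3, 5, 12)
obs 4: x=0 → posterior Dirichlet(11/3, 5, 12)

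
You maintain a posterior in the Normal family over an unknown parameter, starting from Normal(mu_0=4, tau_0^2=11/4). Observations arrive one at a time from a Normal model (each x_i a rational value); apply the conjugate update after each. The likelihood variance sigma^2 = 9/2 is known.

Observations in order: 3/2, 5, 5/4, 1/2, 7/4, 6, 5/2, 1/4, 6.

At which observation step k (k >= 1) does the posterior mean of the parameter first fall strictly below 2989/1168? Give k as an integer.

obs 1: x=3/2 → posterior Normal(177/58, 99/58)
obs 2: x=5 → posterior Normal(287/80, 99/80)
obs 3: x=5/4 → posterior Normal(37/12, 33/34)
obs 4: x=1/2 → posterior Normal(21/8, 99/124)
obs 5: x=7/4 → posterior Normal(182/73, 99/146)
obs 6: x=6 → posterior Normal(62/21, 33/56)
obs 7: x=5/2 → posterior Normal(29/10, 99/190)
obs 8: x=1/4 → posterior Normal(21/8, 99/212)
obs 9: x=6 → posterior Normal(153/52, 11/26)

k = 5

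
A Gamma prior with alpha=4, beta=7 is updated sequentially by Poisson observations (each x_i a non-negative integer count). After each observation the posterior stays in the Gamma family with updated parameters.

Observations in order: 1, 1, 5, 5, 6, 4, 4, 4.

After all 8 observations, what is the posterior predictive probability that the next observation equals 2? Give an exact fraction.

obs 1: x=1 → posterior Gamma(5, 8)
obs 2: x=1 → posterior Gamma(6, 9)
obs 3: x=5 → posterior Gamma(11, 10)
obs 4: x=5 → posterior Gamma(16, 11)
obs 5: x=6 → posterior Gamma(22, 12)
obs 6: x=4 → posterior Gamma(26, 13)
obs 7: x=4 → posterior Gamma(30, 14)
obs 8: x=4 → posterior Gamma(34, 15)

5775901437330530348117463290691375732421875/22300745198530623141535718272648361505980416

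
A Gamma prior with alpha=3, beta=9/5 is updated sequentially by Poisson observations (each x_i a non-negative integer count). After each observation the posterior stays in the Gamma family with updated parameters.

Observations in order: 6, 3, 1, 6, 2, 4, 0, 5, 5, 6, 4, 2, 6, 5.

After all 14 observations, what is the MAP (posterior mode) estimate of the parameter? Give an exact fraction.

285/79

obs 1: x=6 → posterior Gamma(9, 14/5)
obs 2: x=3 → posterior Gamma(12, 19/5)
obs 3: x=1 → posterior Gamma(13, 24/5)
obs 4: x=6 → posterior Gamma(19, 29/5)
obs 5: x=2 → posterior Gamma(21, 34/5)
obs 6: x=4 → posterior Gamma(25, 39/5)
obs 7: x=0 → posterior Gamma(25, 44/5)
obs 8: x=5 → posterior Gamma(30, 49/5)
obs 9: x=5 → posterior Gamma(35, 54/5)
obs 10: x=6 → posterior Gamma(41, 59/5)
obs 11: x=4 → posterior Gamma(45, 64/5)
obs 12: x=2 → posterior Gamma(47, 69/5)
obs 13: x=6 → posterior Gamma(53, 74/5)
obs 14: x=5 → posterior Gamma(58, 79/5)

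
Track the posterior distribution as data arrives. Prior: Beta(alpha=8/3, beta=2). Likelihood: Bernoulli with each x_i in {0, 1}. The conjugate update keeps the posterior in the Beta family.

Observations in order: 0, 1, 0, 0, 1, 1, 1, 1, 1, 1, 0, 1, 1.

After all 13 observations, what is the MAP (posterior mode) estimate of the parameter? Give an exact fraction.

32/47

obs 1: x=0 → posterior Beta(8/3, 3)
obs 2: x=1 → posterior Beta(11/3, 3)
obs 3: x=0 → posterior Beta(11/3, 4)
obs 4: x=0 → posterior Beta(11/3, 5)
obs 5: x=1 → posterior Beta(14/3, 5)
obs 6: x=1 → posterior Beta(17/3, 5)
obs 7: x=1 → posterior Beta(20/3, 5)
obs 8: x=1 → posterior Beta(23/3, 5)
obs 9: x=1 → posterior Beta(26/3, 5)
obs 10: x=1 → posterior Beta(29/3, 5)
obs 11: x=0 → posterior Beta(29/3, 6)
obs 12: x=1 → posterior Beta(32/3, 6)
obs 13: x=1 → posterior Beta(35/3, 6)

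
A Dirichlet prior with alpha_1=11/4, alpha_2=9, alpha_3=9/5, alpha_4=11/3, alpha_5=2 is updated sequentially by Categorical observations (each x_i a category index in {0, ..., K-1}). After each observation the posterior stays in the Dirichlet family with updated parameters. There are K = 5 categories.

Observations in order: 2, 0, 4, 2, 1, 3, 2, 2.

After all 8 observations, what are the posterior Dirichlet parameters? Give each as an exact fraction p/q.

alpha_1=15/4, alpha_2=10, alpha_3=29/5, alpha_4=14/3, alpha_5=3

obs 1: x=2 → posterior Dirichlet(11/4, 9, 14/5, 11/3, 2)
obs 2: x=0 → posterior Dirichlet(15/4, 9, 14/5, 11/3, 2)
obs 3: x=4 → posterior Dirichlet(15/4, 9, 14/5, 11/3, 3)
obs 4: x=2 → posterior Dirichlet(15/4, 9, 19/5, 11/3, 3)
obs 5: x=1 → posterior Dirichlet(15/4, 10, 19/5, 11/3, 3)
obs 6: x=3 → posterior Dirichlet(15/4, 10, 19/5, 14/3, 3)
obs 7: x=2 → posterior Dirichlet(15/4, 10, 24/5, 14/3, 3)
obs 8: x=2 → posterior Dirichlet(15/4, 10, 29/5, 14/3, 3)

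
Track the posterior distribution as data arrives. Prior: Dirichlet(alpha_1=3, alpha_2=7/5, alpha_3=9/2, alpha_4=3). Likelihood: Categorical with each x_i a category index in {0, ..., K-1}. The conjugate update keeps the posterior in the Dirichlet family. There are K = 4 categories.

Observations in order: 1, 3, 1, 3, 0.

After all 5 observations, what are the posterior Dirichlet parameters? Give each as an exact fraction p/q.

alpha_1=4, alpha_2=17/5, alpha_3=9/2, alpha_4=5

obs 1: x=1 → posterior Dirichlet(3, 12/5, 9/2, 3)
obs 2: x=3 → posterior Dirichlet(3, 12/5, 9/2, 4)
obs 3: x=1 → posterior Dirichlet(3, 17/5, 9/2, 4)
obs 4: x=3 → posterior Dirichlet(3, 17/5, 9/2, 5)
obs 5: x=0 → posterior Dirichlet(4, 17/5, 9/2, 5)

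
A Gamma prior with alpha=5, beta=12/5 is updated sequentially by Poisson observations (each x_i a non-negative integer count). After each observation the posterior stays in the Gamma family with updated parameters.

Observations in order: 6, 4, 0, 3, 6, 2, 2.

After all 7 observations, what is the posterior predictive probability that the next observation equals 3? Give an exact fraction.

obs 1: x=6 → posterior Gamma(11, 17/5)
obs 2: x=4 → posterior Gamma(15, 22/5)
obs 3: x=0 → posterior Gamma(15, 27/5)
obs 4: x=3 → posterior Gamma(18, 32/5)
obs 5: x=6 → posterior Gamma(24, 37/5)
obs 6: x=2 → posterior Gamma(26, 42/5)
obs 7: x=2 → posterior Gamma(28, 47/5)

8358263865705019559254659997636341625589912197926875/39268441154023627347377010136839946642767685680627712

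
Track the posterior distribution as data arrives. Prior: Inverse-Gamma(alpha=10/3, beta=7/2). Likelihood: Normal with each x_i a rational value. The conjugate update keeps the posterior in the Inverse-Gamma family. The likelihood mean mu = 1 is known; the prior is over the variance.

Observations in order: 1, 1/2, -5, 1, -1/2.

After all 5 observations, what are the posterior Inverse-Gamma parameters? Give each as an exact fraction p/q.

alpha=35/6, beta=91/4

obs 1: x=1 → posterior Inverse-Gamma(23/6, 7/2)
obs 2: x=1/2 → posterior Inverse-Gamma(13/3, 29/8)
obs 3: x=-5 → posterior Inverse-Gamma(29/6, 173/8)
obs 4: x=1 → posterior Inverse-Gamma(16/3, 173/8)
obs 5: x=-1/2 → posterior Inverse-Gamma(35/6, 91/4)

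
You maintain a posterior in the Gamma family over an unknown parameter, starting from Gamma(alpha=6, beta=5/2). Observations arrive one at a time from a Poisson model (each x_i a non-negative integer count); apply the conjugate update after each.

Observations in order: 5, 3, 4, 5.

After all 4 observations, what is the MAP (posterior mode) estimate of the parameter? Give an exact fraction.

obs 1: x=5 → posterior Gamma(11, 7/2)
obs 2: x=3 → posterior Gamma(14, 9/2)
obs 3: x=4 → posterior Gamma(18, 11/2)
obs 4: x=5 → posterior Gamma(23, 13/2)

44/13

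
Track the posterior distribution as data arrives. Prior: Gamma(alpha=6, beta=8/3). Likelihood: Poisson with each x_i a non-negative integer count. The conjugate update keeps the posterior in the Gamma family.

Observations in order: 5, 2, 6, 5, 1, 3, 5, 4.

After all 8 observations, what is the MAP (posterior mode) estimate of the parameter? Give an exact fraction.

27/8

obs 1: x=5 → posterior Gamma(11, 11/3)
obs 2: x=2 → posterior Gamma(13, 14/3)
obs 3: x=6 → posterior Gamma(19, 17/3)
obs 4: x=5 → posterior Gamma(24, 20/3)
obs 5: x=1 → posterior Gamma(25, 23/3)
obs 6: x=3 → posterior Gamma(28, 26/3)
obs 7: x=5 → posterior Gamma(33, 29/3)
obs 8: x=4 → posterior Gamma(37, 32/3)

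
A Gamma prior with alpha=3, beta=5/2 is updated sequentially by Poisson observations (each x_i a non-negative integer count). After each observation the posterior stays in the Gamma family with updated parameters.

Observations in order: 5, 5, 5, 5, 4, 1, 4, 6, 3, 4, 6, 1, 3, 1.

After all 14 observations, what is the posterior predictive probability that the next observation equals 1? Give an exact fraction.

174140832297565629785015031133128178747222338861886940141216121667392702354961069076496/1468184003555926484247749498527326446964820461101031146000650551286526024341583251953125

obs 1: x=5 → posterior Gamma(8, 7/2)
obs 2: x=5 → posterior Gamma(13, 9/2)
obs 3: x=5 → posterior Gamma(18, 11/2)
obs 4: x=5 → posterior Gamma(23, 13/2)
obs 5: x=4 → posterior Gamma(27, 15/2)
obs 6: x=1 → posterior Gamma(28, 17/2)
obs 7: x=4 → posterior Gamma(32, 19/2)
obs 8: x=6 → posterior Gamma(38, 21/2)
obs 9: x=3 → posterior Gamma(41, 23/2)
obs 10: x=4 → posterior Gamma(45, 25/2)
obs 11: x=6 → posterior Gamma(51, 27/2)
obs 12: x=1 → posterior Gamma(52, 29/2)
obs 13: x=3 → posterior Gamma(55, 31/2)
obs 14: x=1 → posterior Gamma(56, 33/2)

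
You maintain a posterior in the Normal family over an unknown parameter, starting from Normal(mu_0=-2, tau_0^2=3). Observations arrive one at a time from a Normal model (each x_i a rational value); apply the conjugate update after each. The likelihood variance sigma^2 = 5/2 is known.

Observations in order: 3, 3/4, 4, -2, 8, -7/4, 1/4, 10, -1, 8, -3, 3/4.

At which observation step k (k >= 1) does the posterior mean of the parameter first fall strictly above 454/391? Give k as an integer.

k = 3

obs 1: x=3 → posterior Normal(8/11, 15/11)
obs 2: x=3/4 → posterior Normal(25/34, 15/17)
obs 3: x=4 → posterior Normal(73/46, 15/23)
obs 4: x=-2 → posterior Normal(49/58, 15/29)
obs 5: x=8 → posterior Normal(29/14, 3/7)
obs 6: x=-7/4 → posterior Normal(62/41, 15/41)
obs 7: x=1/4 → posterior Normal(127/94, 15/47)
obs 8: x=10 → posterior Normal(247/106, 15/53)
obs 9: x=-1 → posterior Normal(235/118, 15/59)
obs 10: x=8 → posterior Normal(331/130, 3/13)
obs 11: x=-3 → posterior Normal(295/142, 15/71)
obs 12: x=3/4 → posterior Normal(152/77, 15/77)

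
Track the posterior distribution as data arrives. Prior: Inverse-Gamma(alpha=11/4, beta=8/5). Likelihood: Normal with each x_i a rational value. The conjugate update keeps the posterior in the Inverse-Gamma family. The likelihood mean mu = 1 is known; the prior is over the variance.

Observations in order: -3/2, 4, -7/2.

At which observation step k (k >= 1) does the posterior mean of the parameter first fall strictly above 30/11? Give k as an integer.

obs 1: x=-3/2 → posterior Inverse-Gamma(13/4, 189/40)
obs 2: x=4 → posterior Inverse-Gamma(15/4, 369/40)
obs 3: x=-7/2 → posterior Inverse-Gamma(17/4, 387/20)

k = 2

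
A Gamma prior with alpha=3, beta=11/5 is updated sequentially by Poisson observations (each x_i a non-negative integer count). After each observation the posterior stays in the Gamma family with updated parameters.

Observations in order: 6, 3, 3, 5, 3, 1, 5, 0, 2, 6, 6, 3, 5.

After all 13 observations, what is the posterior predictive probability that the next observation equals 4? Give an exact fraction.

obs 1: x=6 → posterior Gamma(9, 16/5)
obs 2: x=3 → posterior Gamma(12, 21/5)
obs 3: x=3 → posterior Gamma(15, 26/5)
obs 4: x=5 → posterior Gamma(20, 31/5)
obs 5: x=3 → posterior Gamma(23, 36/5)
obs 6: x=1 → posterior Gamma(24, 41/5)
obs 7: x=5 → posterior Gamma(29, 46/5)
obs 8: x=0 → posterior Gamma(29, 51/5)
obs 9: x=2 → posterior Gamma(31, 56/5)
obs 10: x=6 → posterior Gamma(37, 61/5)
obs 11: x=6 → posterior Gamma(43, 66/5)
obs 12: x=3 → posterior Gamma(46, 71/5)
obs 13: x=5 → posterior Gamma(51, 76/5)

6110002204690012152570414718030631679308398427448033192062617791503877913654580550153065616564551680000/34301433818510654479997622149056072840806381240712147713459454414705167747070180824150668119248233312163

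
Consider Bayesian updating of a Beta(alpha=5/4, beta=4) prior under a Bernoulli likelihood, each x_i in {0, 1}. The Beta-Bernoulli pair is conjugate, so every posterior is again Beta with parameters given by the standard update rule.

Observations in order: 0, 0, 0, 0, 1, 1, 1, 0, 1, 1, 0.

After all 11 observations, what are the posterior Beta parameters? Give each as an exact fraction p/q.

alpha=25/4, beta=10

obs 1: x=0 → posterior Beta(5/4, 5)
obs 2: x=0 → posterior Beta(5/4, 6)
obs 3: x=0 → posterior Beta(5/4, 7)
obs 4: x=0 → posterior Beta(5/4, 8)
obs 5: x=1 → posterior Beta(9/4, 8)
obs 6: x=1 → posterior Beta(13/4, 8)
obs 7: x=1 → posterior Beta(17/4, 8)
obs 8: x=0 → posterior Beta(17/4, 9)
obs 9: x=1 → posterior Beta(21/4, 9)
obs 10: x=1 → posterior Beta(25/4, 9)
obs 11: x=0 → posterior Beta(25/4, 10)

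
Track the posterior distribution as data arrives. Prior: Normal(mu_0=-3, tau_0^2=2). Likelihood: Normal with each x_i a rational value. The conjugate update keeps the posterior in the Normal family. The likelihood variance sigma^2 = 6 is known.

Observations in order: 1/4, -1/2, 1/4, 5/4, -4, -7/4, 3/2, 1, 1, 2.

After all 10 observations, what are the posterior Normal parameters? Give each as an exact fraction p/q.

obs 1: x=1/4 → posterior Normal(-35/16, 3/2)
obs 2: x=-1/2 → posterior Normal(-37/20, 6/5)
obs 3: x=1/4 → posterior Normal(-3/2, 1)
obs 4: x=5/4 → posterior Normal(-31/28, 6/7)
obs 5: x=-4 → posterior Normal(-47/32, 3/4)
obs 6: x=-7/4 → posterior Normal(-3/2, 2/3)
obs 7: x=3/2 → posterior Normal(-6/5, 3/5)
obs 8: x=1 → posterior Normal(-1, 6/11)
obs 9: x=1 → posterior Normal(-5/6, 1/2)
obs 10: x=2 → posterior Normal(-8/13, 6/13)

mu_0=-8/13, tau_0^2=6/13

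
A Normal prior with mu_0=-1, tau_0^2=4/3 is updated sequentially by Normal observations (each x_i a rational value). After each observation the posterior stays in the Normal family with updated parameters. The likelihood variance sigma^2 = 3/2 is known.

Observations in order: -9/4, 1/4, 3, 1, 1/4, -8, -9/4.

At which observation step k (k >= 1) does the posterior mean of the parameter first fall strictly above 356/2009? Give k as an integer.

k = 5

obs 1: x=-9/4 → posterior Normal(-27/17, 12/17)
obs 2: x=1/4 → posterior Normal(-1, 12/25)
obs 3: x=3 → posterior Normal(-1/33, 4/11)
obs 4: x=1 → posterior Normal(7/41, 12/41)
obs 5: x=1/4 → posterior Normal(9/49, 12/49)
obs 6: x=-8 → posterior Normal(-55/57, 4/19)
obs 7: x=-9/4 → posterior Normal(-73/65, 12/65)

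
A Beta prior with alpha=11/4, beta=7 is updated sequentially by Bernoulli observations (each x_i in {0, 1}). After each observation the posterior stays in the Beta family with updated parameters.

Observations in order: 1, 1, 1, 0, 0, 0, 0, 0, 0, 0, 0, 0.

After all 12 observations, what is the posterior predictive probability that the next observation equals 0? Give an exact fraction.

obs 1: x=1 → posterior Beta(15/4, 7)
obs 2: x=1 → posterior Beta(19/4, 7)
obs 3: x=1 → posterior Beta(23/4, 7)
obs 4: x=0 → posterior Beta(23/4, 8)
obs 5: x=0 → posterior Beta(23/4, 9)
obs 6: x=0 → posterior Beta(23/4, 10)
obs 7: x=0 → posterior Beta(23/4, 11)
obs 8: x=0 → posterior Beta(23/4, 12)
obs 9: x=0 → posterior Beta(23/4, 13)
obs 10: x=0 → posterior Beta(23/4, 14)
obs 11: x=0 → posterior Beta(23/4, 15)
obs 12: x=0 → posterior Beta(23/4, 16)

64/87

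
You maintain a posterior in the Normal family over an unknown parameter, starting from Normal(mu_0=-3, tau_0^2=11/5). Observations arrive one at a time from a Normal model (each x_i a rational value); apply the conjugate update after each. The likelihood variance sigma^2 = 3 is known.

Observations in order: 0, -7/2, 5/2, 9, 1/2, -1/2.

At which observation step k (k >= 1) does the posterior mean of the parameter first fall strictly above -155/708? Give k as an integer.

k = 4

obs 1: x=0 → posterior Normal(-45/26, 33/26)
obs 2: x=-7/2 → posterior Normal(-167/74, 33/37)
obs 3: x=5/2 → posterior Normal(-7/6, 11/16)
obs 4: x=9 → posterior Normal(43/59, 33/59)
obs 5: x=1/2 → posterior Normal(97/140, 33/70)
obs 6: x=-1/2 → posterior Normal(43/81, 11/27)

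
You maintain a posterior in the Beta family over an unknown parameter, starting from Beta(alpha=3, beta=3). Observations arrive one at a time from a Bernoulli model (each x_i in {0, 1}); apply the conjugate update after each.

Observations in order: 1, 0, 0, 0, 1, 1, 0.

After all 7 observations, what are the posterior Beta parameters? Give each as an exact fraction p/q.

obs 1: x=1 → posterior Beta(4, 3)
obs 2: x=0 → posterior Beta(4, 4)
obs 3: x=0 → posterior Beta(4, 5)
obs 4: x=0 → posterior Beta(4, 6)
obs 5: x=1 → posterior Beta(5, 6)
obs 6: x=1 → posterior Beta(6, 6)
obs 7: x=0 → posterior Beta(6, 7)

alpha=6, beta=7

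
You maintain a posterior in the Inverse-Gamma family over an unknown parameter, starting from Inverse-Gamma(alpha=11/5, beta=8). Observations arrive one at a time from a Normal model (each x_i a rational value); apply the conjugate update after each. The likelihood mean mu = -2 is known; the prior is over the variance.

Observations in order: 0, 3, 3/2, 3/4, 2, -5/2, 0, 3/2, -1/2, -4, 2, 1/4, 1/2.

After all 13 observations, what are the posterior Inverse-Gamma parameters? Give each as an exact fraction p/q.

alpha=87/10, beta=1047/16

obs 1: x=0 → posterior Inverse-Gamma(27/10, 10)
obs 2: x=3 → posterior Inverse-Gamma(16/5, 45/2)
obs 3: x=3/2 → posterior Inverse-Gamma(37/10, 229/8)
obs 4: x=3/4 → posterior Inverse-Gamma(21/5, 1037/32)
obs 5: x=2 → posterior Inverse-Gamma(47/10, 1293/32)
obs 6: x=-5/2 → posterior Inverse-Gamma(26/5, 1297/32)
obs 7: x=0 → posterior Inverse-Gamma(57/10, 1361/32)
obs 8: x=3/2 → posterior Inverse-Gamma(31/5, 1557/32)
obs 9: x=-1/2 → posterior Inverse-Gamma(67/10, 1593/32)
obs 10: x=-4 → posterior Inverse-Gamma(36/5, 1657/32)
obs 11: x=2 → posterior Inverse-Gamma(77/10, 1913/32)
obs 12: x=1/4 → posterior Inverse-Gamma(41/5, 997/16)
obs 13: x=1/2 → posterior Inverse-Gamma(87/10, 1047/16)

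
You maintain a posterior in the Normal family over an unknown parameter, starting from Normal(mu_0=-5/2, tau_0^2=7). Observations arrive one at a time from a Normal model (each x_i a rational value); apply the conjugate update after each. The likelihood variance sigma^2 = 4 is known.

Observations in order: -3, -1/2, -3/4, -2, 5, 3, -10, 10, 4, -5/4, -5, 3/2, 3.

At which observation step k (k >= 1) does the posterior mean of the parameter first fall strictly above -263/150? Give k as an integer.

k = 3

obs 1: x=-3 → posterior Normal(-31/11, 28/11)
obs 2: x=-1/2 → posterior Normal(-23/12, 14/9)
obs 3: x=-3/4 → posterior Normal(-159/100, 28/25)
obs 4: x=-2 → posterior Normal(-215/128, 7/8)
obs 5: x=5 → posterior Normal(-25/52, 28/39)
obs 6: x=3 → posterior Normal(9/184, 14/23)
obs 7: x=-10 → posterior Normal(-271/212, 28/53)
obs 8: x=10 → posterior Normal(3/80, 7/15)
obs 9: x=4 → posterior Normal(121/268, 28/67)
obs 10: x=-5/4 → posterior Normal(43/148, 14/37)
obs 11: x=-5 → posterior Normal(-1/6, 28/81)
obs 12: x=3/2 → posterior Normal(-3/88, 7/22)
obs 13: x=3 → posterior Normal(18/95, 28/95)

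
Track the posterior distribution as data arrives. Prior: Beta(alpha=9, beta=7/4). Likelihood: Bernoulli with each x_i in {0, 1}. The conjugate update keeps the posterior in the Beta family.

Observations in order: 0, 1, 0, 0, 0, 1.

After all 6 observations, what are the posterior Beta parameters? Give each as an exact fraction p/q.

obs 1: x=0 → posterior Beta(9, 11/4)
obs 2: x=1 → posterior Beta(10, 11/4)
obs 3: x=0 → posterior Beta(10, 15/4)
obs 4: x=0 → posterior Beta(10, 19/4)
obs 5: x=0 → posterior Beta(10, 23/4)
obs 6: x=1 → posterior Beta(11, 23/4)

alpha=11, beta=23/4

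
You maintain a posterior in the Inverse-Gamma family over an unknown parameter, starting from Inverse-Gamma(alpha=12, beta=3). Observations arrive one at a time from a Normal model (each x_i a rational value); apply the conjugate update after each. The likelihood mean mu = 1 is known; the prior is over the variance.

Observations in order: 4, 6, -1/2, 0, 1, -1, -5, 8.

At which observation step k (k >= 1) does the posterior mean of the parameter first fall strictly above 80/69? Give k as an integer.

obs 1: x=4 → posterior Inverse-Gamma(25/2, 15/2)
obs 2: x=6 → posterior Inverse-Gamma(13, 20)
obs 3: x=-1/2 → posterior Inverse-Gamma(27/2, 169/8)
obs 4: x=0 → posterior Inverse-Gamma(14, 173/8)
obs 5: x=1 → posterior Inverse-Gamma(29/2, 173/8)
obs 6: x=-1 → posterior Inverse-Gamma(15, 189/8)
obs 7: x=-5 → posterior Inverse-Gamma(31/2, 333/8)
obs 8: x=8 → posterior Inverse-Gamma(16, 529/8)

k = 2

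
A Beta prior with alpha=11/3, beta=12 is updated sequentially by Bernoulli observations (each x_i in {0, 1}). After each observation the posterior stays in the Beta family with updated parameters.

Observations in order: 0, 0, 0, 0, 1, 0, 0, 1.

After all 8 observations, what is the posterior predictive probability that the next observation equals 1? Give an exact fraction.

17/71

obs 1: x=0 → posterior Beta(11/3, 13)
obs 2: x=0 → posterior Beta(11/3, 14)
obs 3: x=0 → posterior Beta(11/3, 15)
obs 4: x=0 → posterior Beta(11/3, 16)
obs 5: x=1 → posterior Beta(14/3, 16)
obs 6: x=0 → posterior Beta(14/3, 17)
obs 7: x=0 → posterior Beta(14/3, 18)
obs 8: x=1 → posterior Beta(17/3, 18)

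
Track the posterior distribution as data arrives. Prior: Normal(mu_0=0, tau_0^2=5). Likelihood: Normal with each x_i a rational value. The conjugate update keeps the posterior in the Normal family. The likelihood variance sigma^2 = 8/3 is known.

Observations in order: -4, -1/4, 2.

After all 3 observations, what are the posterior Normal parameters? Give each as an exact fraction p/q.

mu_0=-135/212, tau_0^2=40/53

obs 1: x=-4 → posterior Normal(-60/23, 40/23)
obs 2: x=-1/4 → posterior Normal(-255/152, 20/19)
obs 3: x=2 → posterior Normal(-135/212, 40/53)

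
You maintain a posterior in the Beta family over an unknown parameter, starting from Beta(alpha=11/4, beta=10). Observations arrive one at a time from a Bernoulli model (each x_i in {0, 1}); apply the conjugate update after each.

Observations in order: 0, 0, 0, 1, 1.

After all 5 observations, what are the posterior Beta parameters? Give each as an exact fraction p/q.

alpha=19/4, beta=13

obs 1: x=0 → posterior Beta(11/4, 11)
obs 2: x=0 → posterior Beta(11/4, 12)
obs 3: x=0 → posterior Beta(11/4, 13)
obs 4: x=1 → posterior Beta(15/4, 13)
obs 5: x=1 → posterior Beta(19/4, 13)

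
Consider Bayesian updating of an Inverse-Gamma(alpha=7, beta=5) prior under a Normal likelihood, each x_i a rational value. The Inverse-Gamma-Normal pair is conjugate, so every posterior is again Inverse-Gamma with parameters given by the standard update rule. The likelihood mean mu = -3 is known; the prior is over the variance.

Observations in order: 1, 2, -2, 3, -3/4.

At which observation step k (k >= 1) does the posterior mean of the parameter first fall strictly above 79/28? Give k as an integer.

obs 1: x=1 → posterior Inverse-Gamma(15/2, 13)
obs 2: x=2 → posterior Inverse-Gamma(8, 51/2)
obs 3: x=-2 → posterior Inverse-Gamma(17/2, 26)
obs 4: x=3 → posterior Inverse-Gamma(9, 44)
obs 5: x=-3/4 → posterior Inverse-Gamma(19/2, 1489/32)

k = 2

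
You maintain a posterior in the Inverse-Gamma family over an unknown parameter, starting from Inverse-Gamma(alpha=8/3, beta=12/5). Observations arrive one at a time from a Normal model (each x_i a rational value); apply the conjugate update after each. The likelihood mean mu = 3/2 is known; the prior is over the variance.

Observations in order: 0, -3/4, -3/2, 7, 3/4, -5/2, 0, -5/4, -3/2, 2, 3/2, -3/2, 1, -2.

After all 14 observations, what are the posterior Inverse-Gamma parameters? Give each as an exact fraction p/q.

alpha=29/3, beta=8679/160

obs 1: x=0 → posterior Inverse-Gamma(19/6, 141/40)
obs 2: x=-3/4 → posterior Inverse-Gamma(11/3, 969/160)
obs 3: x=-3/2 → posterior Inverse-Gamma(25/6, 1689/160)
obs 4: x=7 → posterior Inverse-Gamma(14/3, 4109/160)
obs 5: x=3/4 → posterior Inverse-Gamma(31/6, 2077/80)
obs 6: x=-5/2 → posterior Inverse-Gamma(17/3, 2717/80)
obs 7: x=0 → posterior Inverse-Gamma(37/6, 2807/80)
obs 8: x=-5/4 → posterior Inverse-Gamma(20/3, 6219/160)
obs 9: x=-3/2 → posterior Inverse-Gamma(43/6, 6939/160)
obs 10: x=2 → posterior Inverse-Gamma(23/3, 6959/160)
obs 11: x=3/2 → posterior Inverse-Gamma(49/6, 6959/160)
obs 12: x=-3/2 → posterior Inverse-Gamma(26/3, 7679/160)
obs 13: x=1 → posterior Inverse-Gamma(55/6, 7699/160)
obs 14: x=-2 → posterior Inverse-Gamma(29/3, 8679/160)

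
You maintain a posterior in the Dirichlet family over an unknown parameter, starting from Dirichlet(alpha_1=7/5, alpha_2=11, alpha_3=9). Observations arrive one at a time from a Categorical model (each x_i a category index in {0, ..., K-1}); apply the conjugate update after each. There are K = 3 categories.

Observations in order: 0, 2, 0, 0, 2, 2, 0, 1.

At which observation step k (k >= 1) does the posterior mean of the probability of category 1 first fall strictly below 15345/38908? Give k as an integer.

obs 1: x=0 → posterior Dirichlet(12/5, 11, 9)
obs 2: x=2 → posterior Dirichlet(12/5, 11, 10)
obs 3: x=0 → posterior Dirichlet(17/5, 11, 10)
obs 4: x=0 → posterior Dirichlet(22/5, 11, 10)
obs 5: x=2 → posterior Dirichlet(22/5, 11, 11)
obs 6: x=2 → posterior Dirichlet(22/5, 11, 12)
obs 7: x=0 → posterior Dirichlet(27/5, 11, 12)
obs 8: x=1 → posterior Dirichlet(27/5, 12, 12)

k = 7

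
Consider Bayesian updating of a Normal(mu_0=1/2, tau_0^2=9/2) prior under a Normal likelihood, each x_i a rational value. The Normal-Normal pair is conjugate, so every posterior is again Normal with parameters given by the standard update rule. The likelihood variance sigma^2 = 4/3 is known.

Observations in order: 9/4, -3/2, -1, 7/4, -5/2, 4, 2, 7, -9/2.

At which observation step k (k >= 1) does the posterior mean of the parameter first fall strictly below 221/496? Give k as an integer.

k = 2

obs 1: x=9/4 → posterior Normal(37/20, 36/35)
obs 2: x=-3/2 → posterior Normal(97/248, 18/31)
obs 3: x=-1 → posterior Normal(-11/356, 36/89)
obs 4: x=7/4 → posterior Normal(89/232, 9/29)
obs 5: x=-5/2 → posterior Normal(-23/143, 36/143)
obs 6: x=4 → posterior Normal(1/2, 18/85)
obs 7: x=2 → posterior Normal(139/197, 36/197)
obs 8: x=7 → posterior Normal(41/28, 9/56)
obs 9: x=-9/2 → posterior Normal(413/502, 36/251)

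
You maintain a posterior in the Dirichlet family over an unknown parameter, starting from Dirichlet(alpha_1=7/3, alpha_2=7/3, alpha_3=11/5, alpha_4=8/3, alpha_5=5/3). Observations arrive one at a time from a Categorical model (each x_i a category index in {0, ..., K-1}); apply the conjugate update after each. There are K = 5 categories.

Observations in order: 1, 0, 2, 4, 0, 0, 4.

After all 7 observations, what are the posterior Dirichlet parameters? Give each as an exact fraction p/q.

alpha_1=16/3, alpha_2=10/3, alpha_3=16/5, alpha_4=8/3, alpha_5=11/3

obs 1: x=1 → posterior Dirichlet(7/3, 10/3, 11/5, 8/3, 5/3)
obs 2: x=0 → posterior Dirichlet(10/3, 10/3, 11/5, 8/3, 5/3)
obs 3: x=2 → posterior Dirichlet(10/3, 10/3, 16/5, 8/3, 5/3)
obs 4: x=4 → posterior Dirichlet(10/3, 10/3, 16/5, 8/3, 8/3)
obs 5: x=0 → posterior Dirichlet(13/3, 10/3, 16/5, 8/3, 8/3)
obs 6: x=0 → posterior Dirichlet(16/3, 10/3, 16/5, 8/3, 8/3)
obs 7: x=4 → posterior Dirichlet(16/3, 10/3, 16/5, 8/3, 11/3)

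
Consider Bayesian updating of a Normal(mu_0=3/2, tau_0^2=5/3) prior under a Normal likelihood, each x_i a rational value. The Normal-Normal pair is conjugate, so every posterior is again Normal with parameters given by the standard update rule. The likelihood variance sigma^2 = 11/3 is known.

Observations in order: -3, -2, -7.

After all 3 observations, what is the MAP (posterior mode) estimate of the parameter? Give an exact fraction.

-87/52

obs 1: x=-3 → posterior Normal(3/32, 55/48)
obs 2: x=-2 → posterior Normal(-17/42, 55/63)
obs 3: x=-7 → posterior Normal(-87/52, 55/78)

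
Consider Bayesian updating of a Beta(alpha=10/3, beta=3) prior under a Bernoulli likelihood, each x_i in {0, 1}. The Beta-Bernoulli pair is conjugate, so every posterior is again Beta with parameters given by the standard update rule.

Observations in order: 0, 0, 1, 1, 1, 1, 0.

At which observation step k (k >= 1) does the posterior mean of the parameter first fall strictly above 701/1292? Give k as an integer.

k = 5

obs 1: x=0 → posterior Beta(10/3, 4)
obs 2: x=0 → posterior Beta(10/3, 5)
obs 3: x=1 → posterior Beta(13/3, 5)
obs 4: x=1 → posterior Beta(16/3, 5)
obs 5: x=1 → posterior Beta(19/3, 5)
obs 6: x=1 → posterior Beta(22/3, 5)
obs 7: x=0 → posterior Beta(22/3, 6)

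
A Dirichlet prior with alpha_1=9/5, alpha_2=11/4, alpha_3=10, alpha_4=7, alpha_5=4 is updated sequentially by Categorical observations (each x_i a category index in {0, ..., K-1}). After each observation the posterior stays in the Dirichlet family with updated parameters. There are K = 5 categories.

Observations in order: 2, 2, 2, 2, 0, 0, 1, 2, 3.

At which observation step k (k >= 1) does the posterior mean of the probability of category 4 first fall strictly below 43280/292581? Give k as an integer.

obs 1: x=2 → posterior Dirichlet(9/5, 11/4, 11, 7, 4)
obs 2: x=2 → posterior Dirichlet(9/5, 11/4, 12, 7, 4)
obs 3: x=2 → posterior Dirichlet(9/5, 11/4, 13, 7, 4)
obs 4: x=2 → posterior Dirichlet(9/5, 11/4, 14, 7, 4)
obs 5: x=0 → posterior Dirichlet(14/5, 11/4, 14, 7, 4)
obs 6: x=0 → posterior Dirichlet(19/5, 11/4, 14, 7, 4)
obs 7: x=1 → posterior Dirichlet(19/5, 15/4, 14, 7, 4)
obs 8: x=2 → posterior Dirichlet(19/5, 15/4, 15, 7, 4)
obs 9: x=3 → posterior Dirichlet(19/5, 15/4, 15, 8, 4)

k = 2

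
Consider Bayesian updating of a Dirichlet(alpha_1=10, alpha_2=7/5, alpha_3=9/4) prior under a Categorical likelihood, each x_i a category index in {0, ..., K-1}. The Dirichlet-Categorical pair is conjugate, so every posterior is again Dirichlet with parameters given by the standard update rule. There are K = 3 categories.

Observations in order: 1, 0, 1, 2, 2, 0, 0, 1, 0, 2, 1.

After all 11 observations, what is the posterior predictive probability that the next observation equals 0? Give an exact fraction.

obs 1: x=1 → posterior Dirichlet(10, 12/5, 9/4)
obs 2: x=0 → posterior Dirichlet(11, 12/5, 9/4)
obs 3: x=1 → posterior Dirichlet(11, 17/5, 9/4)
obs 4: x=2 → posterior Dirichlet(11, 17/5, 13/4)
obs 5: x=2 → posterior Dirichlet(11, 17/5, 17/4)
obs 6: x=0 → posterior Dirichlet(12, 17/5, 17/4)
obs 7: x=0 → posterior Dirichlet(13, 17/5, 17/4)
obs 8: x=1 → posterior Dirichlet(13, 22/5, 17/4)
obs 9: x=0 → posterior Dirichlet(14, 22/5, 17/4)
obs 10: x=2 → posterior Dirichlet(14, 22/5, 21/4)
obs 11: x=1 → posterior Dirichlet(14, 27/5, 21/4)

280/493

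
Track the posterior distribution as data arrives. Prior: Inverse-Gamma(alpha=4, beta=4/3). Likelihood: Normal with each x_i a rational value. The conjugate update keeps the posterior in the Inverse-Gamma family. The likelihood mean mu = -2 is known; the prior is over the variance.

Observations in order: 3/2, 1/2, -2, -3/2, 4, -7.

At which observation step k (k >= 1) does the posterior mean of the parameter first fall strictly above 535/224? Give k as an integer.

k = 2

obs 1: x=3/2 → posterior Inverse-Gamma(9/2, 179/24)
obs 2: x=1/2 → posterior Inverse-Gamma(5, 127/12)
obs 3: x=-2 → posterior Inverse-Gamma(11/2, 127/12)
obs 4: x=-3/2 → posterior Inverse-Gamma(6, 257/24)
obs 5: x=4 → posterior Inverse-Gamma(13/2, 689/24)
obs 6: x=-7 → posterior Inverse-Gamma(7, 989/24)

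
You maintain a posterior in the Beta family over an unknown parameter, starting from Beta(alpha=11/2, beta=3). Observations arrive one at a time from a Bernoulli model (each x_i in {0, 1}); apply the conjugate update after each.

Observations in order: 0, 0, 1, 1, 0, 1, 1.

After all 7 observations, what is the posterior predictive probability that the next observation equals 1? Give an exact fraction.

obs 1: x=0 → posterior Beta(11/2, 4)
obs 2: x=0 → posterior Beta(11/2, 5)
obs 3: x=1 → posterior Beta(13/2, 5)
obs 4: x=1 → posterior Beta(15/2, 5)
obs 5: x=0 → posterior Beta(15/2, 6)
obs 6: x=1 → posterior Beta(17/2, 6)
obs 7: x=1 → posterior Beta(19/2, 6)

19/31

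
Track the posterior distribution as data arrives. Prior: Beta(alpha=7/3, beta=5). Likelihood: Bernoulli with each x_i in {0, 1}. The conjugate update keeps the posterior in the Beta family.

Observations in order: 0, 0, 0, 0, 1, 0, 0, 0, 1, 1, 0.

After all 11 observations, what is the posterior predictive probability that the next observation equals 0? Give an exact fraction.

39/55

obs 1: x=0 → posterior Beta(7/3, 6)
obs 2: x=0 → posterior Beta(7/3, 7)
obs 3: x=0 → posterior Beta(7/3, 8)
obs 4: x=0 → posterior Beta(7/3, 9)
obs 5: x=1 → posterior Beta(10/3, 9)
obs 6: x=0 → posterior Beta(10/3, 10)
obs 7: x=0 → posterior Beta(10/3, 11)
obs 8: x=0 → posterior Beta(10/3, 12)
obs 9: x=1 → posterior Beta(13/3, 12)
obs 10: x=1 → posterior Beta(16/3, 12)
obs 11: x=0 → posterior Beta(16/3, 13)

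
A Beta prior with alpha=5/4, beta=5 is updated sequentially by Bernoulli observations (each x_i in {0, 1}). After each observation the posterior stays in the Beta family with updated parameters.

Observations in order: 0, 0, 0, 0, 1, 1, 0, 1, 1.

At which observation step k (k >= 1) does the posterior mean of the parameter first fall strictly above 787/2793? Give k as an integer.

obs 1: x=0 → posterior Beta(5/4, 6)
obs 2: x=0 → posterior Beta(5/4, 7)
obs 3: x=0 → posterior Beta(5/4, 8)
obs 4: x=0 → posterior Beta(5/4, 9)
obs 5: x=1 → posterior Beta(9/4, 9)
obs 6: x=1 → posterior Beta(13/4, 9)
obs 7: x=0 → posterior Beta(13/4, 10)
obs 8: x=1 → posterior Beta(17/4, 10)
obs 9: x=1 → posterior Beta(21/4, 10)

k = 8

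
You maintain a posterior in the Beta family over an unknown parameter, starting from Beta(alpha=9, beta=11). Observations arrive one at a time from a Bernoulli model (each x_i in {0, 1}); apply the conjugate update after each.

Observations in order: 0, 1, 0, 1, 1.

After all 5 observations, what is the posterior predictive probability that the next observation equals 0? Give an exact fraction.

obs 1: x=0 → posterior Beta(9, 12)
obs 2: x=1 → posterior Beta(10, 12)
obs 3: x=0 → posterior Beta(10, 13)
obs 4: x=1 → posterior Beta(11, 13)
obs 5: x=1 → posterior Beta(12, 13)

13/25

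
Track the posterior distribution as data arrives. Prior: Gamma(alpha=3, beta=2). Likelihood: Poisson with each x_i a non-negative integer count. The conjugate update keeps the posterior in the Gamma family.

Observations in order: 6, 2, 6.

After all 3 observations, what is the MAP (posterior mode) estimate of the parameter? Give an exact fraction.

obs 1: x=6 → posterior Gamma(9, 3)
obs 2: x=2 → posterior Gamma(11, 4)
obs 3: x=6 → posterior Gamma(17, 5)

16/5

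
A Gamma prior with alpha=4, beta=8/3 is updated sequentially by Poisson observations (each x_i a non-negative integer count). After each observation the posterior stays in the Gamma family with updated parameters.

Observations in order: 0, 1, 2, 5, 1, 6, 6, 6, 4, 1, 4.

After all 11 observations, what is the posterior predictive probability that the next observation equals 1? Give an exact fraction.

obs 1: x=0 → posterior Gamma(4, 11/3)
obs 2: x=1 → posterior Gamma(5, 14/3)
obs 3: x=2 → posterior Gamma(7, 17/3)
obs 4: x=5 → posterior Gamma(12, 20/3)
obs 5: x=1 → posterior Gamma(13, 23/3)
obs 6: x=6 → posterior Gamma(19, 26/3)
obs 7: x=6 → posterior Gamma(25, 29/3)
obs 8: x=6 → posterior Gamma(31, 32/3)
obs 9: x=4 → posterior Gamma(35, 35/3)
obs 10: x=1 → posterior Gamma(36, 38/3)
obs 11: x=4 → posterior Gamma(40, 41/3)

486906450231479999529292405230492532677764389083530851582367544015/3009329544809779497389776262520508598278696463714734497227937415168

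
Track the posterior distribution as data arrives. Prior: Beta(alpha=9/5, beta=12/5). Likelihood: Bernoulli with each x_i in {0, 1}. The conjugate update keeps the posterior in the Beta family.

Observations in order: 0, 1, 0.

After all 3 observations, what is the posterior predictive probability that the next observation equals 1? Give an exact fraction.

7/18

obs 1: x=0 → posterior Beta(9/5, 17/5)
obs 2: x=1 → posterior Beta(14/5, 17/5)
obs 3: x=0 → posterior Beta(14/5, 22/5)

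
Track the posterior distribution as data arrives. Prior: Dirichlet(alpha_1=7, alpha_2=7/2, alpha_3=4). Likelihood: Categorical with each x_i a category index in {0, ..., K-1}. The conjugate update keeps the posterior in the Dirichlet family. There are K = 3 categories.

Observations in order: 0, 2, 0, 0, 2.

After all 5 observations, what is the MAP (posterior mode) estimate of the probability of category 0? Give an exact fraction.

6/11

obs 1: x=0 → posterior Dirichlet(8, 7/2, 4)
obs 2: x=2 → posterior Dirichlet(8, 7/2, 5)
obs 3: x=0 → posterior Dirichlet(9, 7/2, 5)
obs 4: x=0 → posterior Dirichlet(10, 7/2, 5)
obs 5: x=2 → posterior Dirichlet(10, 7/2, 6)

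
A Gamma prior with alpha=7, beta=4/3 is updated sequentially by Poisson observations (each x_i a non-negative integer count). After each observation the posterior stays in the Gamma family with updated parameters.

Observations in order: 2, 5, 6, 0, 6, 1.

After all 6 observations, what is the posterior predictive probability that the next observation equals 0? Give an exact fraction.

obs 1: x=2 → posterior Gamma(9, 7/3)
obs 2: x=5 → posterior Gamma(14, 10/3)
obs 3: x=6 → posterior Gamma(20, 13/3)
obs 4: x=0 → posterior Gamma(20, 16/3)
obs 5: x=6 → posterior Gamma(26, 19/3)
obs 6: x=1 → posterior Gamma(27, 22/3)

1759593634476317566025195247357657088/55511151231257827021181583404541015625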